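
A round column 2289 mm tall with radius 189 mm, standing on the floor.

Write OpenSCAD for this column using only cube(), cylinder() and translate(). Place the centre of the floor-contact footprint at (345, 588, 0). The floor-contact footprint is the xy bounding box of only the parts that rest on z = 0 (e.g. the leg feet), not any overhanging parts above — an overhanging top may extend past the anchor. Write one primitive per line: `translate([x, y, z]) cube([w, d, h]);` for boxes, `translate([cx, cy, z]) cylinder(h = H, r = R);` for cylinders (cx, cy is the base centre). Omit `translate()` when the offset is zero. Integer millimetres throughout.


translate([345, 588, 0]) cylinder(h = 2289, r = 189);


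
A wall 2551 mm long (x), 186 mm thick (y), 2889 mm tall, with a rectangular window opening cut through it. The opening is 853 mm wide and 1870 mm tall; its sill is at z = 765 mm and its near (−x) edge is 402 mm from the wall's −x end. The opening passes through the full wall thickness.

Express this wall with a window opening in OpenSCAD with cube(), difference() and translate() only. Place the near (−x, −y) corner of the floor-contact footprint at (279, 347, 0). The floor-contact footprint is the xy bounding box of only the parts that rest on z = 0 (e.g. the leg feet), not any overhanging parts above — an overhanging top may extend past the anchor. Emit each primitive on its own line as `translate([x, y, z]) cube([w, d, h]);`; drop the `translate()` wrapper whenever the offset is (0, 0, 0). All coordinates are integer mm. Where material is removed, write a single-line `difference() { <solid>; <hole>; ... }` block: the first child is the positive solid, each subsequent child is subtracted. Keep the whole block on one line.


difference() { translate([279, 347, 0]) cube([2551, 186, 2889]); translate([681, 347, 765]) cube([853, 186, 1870]); }


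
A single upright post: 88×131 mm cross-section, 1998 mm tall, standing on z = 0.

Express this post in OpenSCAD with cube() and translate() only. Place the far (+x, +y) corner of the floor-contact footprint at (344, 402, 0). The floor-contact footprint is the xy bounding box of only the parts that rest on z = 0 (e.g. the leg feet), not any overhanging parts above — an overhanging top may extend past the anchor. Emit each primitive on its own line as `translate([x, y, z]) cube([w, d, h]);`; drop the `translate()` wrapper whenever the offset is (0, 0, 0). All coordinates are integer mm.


translate([256, 271, 0]) cube([88, 131, 1998]);


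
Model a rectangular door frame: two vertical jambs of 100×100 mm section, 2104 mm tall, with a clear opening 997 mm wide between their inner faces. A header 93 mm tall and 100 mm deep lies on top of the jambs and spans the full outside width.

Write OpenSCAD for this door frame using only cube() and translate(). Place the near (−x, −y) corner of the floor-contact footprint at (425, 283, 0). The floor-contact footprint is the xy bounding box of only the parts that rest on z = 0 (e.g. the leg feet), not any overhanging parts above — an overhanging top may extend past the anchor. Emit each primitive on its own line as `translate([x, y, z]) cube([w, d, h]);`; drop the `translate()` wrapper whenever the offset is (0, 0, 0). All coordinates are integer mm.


translate([425, 283, 0]) cube([100, 100, 2104]);
translate([1522, 283, 0]) cube([100, 100, 2104]);
translate([425, 283, 2104]) cube([1197, 100, 93]);


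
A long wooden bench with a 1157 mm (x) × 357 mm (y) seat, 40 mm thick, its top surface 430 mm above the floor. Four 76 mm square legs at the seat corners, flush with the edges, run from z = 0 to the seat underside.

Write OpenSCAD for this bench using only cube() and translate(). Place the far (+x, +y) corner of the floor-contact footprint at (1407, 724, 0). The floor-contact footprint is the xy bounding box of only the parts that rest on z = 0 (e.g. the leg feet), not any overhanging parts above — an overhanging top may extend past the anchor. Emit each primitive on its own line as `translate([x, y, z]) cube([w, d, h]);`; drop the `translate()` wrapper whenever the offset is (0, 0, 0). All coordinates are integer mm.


translate([250, 367, 390]) cube([1157, 357, 40]);
translate([250, 367, 0]) cube([76, 76, 390]);
translate([250, 648, 0]) cube([76, 76, 390]);
translate([1331, 367, 0]) cube([76, 76, 390]);
translate([1331, 648, 0]) cube([76, 76, 390]);


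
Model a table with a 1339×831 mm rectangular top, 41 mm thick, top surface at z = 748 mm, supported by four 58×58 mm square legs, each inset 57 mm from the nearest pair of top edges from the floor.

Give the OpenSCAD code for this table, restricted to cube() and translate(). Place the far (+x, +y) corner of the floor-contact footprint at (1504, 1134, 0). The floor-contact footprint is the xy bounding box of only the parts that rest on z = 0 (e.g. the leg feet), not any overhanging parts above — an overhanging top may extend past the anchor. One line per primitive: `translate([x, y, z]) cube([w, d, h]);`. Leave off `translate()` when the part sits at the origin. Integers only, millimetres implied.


// leg_h = 748 - 41 = 707
translate([222, 360, 707]) cube([1339, 831, 41]);
translate([279, 417, 0]) cube([58, 58, 707]);
translate([1446, 417, 0]) cube([58, 58, 707]);
translate([279, 1076, 0]) cube([58, 58, 707]);
translate([1446, 1076, 0]) cube([58, 58, 707]);


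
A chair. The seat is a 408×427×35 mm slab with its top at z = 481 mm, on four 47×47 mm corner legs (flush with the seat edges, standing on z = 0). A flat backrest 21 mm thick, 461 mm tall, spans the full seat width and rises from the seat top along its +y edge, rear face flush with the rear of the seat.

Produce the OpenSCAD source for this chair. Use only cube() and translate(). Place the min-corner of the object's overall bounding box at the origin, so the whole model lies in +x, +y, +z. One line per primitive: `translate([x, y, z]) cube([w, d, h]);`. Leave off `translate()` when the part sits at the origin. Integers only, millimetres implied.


// leg_h = 481 - 35 = 446
translate([0, 0, 446]) cube([408, 427, 35]);
cube([47, 47, 446]);
translate([361, 0, 0]) cube([47, 47, 446]);
translate([0, 380, 0]) cube([47, 47, 446]);
translate([361, 380, 0]) cube([47, 47, 446]);
translate([0, 406, 481]) cube([408, 21, 461]);


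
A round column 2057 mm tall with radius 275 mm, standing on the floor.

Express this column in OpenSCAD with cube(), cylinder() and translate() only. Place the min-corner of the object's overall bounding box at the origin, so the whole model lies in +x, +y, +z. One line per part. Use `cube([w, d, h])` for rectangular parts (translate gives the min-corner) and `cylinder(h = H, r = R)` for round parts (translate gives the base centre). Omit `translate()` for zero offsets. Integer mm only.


translate([275, 275, 0]) cylinder(h = 2057, r = 275);


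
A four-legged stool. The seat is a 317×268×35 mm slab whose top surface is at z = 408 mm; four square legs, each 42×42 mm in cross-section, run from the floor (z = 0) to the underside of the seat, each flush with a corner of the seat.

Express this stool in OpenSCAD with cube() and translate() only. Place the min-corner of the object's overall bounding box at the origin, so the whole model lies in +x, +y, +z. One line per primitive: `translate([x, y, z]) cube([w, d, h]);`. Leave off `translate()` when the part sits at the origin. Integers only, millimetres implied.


// leg_h = 408 - 35 = 373
translate([0, 0, 373]) cube([317, 268, 35]);
cube([42, 42, 373]);
translate([275, 0, 0]) cube([42, 42, 373]);
translate([0, 226, 0]) cube([42, 42, 373]);
translate([275, 226, 0]) cube([42, 42, 373]);


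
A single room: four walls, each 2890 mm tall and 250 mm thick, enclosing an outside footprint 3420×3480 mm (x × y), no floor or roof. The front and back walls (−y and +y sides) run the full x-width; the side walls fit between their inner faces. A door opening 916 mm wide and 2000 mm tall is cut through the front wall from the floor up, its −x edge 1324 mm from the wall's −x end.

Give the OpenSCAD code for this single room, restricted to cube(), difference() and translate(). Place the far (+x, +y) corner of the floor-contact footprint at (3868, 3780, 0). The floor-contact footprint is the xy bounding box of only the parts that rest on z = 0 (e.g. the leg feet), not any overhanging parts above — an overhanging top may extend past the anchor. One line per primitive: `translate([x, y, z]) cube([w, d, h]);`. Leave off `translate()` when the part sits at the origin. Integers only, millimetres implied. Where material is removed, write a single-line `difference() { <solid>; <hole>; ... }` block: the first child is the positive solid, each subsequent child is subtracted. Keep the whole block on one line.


difference() { translate([448, 300, 0]) cube([3420, 250, 2890]); translate([1772, 300, 0]) cube([916, 250, 2000]); }
translate([448, 3530, 0]) cube([3420, 250, 2890]);
translate([448, 550, 0]) cube([250, 2980, 2890]);
translate([3618, 550, 0]) cube([250, 2980, 2890]);


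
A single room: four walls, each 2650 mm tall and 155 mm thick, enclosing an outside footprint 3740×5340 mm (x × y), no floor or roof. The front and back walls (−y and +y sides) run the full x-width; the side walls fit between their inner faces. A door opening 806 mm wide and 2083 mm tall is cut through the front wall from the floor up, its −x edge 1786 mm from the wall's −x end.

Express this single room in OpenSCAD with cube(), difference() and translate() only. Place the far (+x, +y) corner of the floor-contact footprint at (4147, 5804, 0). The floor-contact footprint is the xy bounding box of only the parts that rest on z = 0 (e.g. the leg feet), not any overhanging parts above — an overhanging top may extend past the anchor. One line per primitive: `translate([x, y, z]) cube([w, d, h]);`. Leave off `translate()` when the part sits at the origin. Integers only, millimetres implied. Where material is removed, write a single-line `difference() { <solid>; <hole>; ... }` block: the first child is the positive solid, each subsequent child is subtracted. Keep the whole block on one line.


difference() { translate([407, 464, 0]) cube([3740, 155, 2650]); translate([2193, 464, 0]) cube([806, 155, 2083]); }
translate([407, 5649, 0]) cube([3740, 155, 2650]);
translate([407, 619, 0]) cube([155, 5030, 2650]);
translate([3992, 619, 0]) cube([155, 5030, 2650]);


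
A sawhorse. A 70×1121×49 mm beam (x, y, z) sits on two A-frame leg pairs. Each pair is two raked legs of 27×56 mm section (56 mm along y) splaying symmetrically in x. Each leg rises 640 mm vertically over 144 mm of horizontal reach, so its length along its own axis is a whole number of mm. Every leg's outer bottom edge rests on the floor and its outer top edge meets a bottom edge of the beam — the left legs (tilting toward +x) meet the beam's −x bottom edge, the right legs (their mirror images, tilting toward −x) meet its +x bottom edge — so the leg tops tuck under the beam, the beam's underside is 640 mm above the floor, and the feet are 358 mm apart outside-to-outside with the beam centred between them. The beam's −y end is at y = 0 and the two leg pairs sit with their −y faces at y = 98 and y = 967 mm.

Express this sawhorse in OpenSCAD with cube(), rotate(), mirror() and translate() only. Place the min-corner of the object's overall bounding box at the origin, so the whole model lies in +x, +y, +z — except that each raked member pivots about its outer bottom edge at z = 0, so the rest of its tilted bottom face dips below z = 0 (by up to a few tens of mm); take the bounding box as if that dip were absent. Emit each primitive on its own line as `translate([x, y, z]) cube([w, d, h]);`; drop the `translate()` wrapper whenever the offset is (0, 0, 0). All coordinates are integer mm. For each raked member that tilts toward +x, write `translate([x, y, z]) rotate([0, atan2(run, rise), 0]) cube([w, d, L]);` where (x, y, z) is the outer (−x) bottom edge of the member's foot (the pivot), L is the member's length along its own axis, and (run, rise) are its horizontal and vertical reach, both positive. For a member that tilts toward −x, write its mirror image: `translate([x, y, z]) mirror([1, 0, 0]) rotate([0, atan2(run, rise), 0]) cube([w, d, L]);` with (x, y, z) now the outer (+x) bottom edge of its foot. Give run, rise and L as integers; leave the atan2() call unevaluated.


// leg length = √(144² + 640²) = 656
// right-leg outer foot x = 2·144 + 70 = 358
// beam min-corner = (144, 0, 640)
translate([144, 0, 640]) cube([70, 1121, 49]);
translate([0, 98, 0]) rotate([0, atan2(144, 640), 0]) cube([27, 56, 656]);
translate([358, 98, 0]) mirror([1, 0, 0]) rotate([0, atan2(144, 640), 0]) cube([27, 56, 656]);
translate([0, 967, 0]) rotate([0, atan2(144, 640), 0]) cube([27, 56, 656]);
translate([358, 967, 0]) mirror([1, 0, 0]) rotate([0, atan2(144, 640), 0]) cube([27, 56, 656]);


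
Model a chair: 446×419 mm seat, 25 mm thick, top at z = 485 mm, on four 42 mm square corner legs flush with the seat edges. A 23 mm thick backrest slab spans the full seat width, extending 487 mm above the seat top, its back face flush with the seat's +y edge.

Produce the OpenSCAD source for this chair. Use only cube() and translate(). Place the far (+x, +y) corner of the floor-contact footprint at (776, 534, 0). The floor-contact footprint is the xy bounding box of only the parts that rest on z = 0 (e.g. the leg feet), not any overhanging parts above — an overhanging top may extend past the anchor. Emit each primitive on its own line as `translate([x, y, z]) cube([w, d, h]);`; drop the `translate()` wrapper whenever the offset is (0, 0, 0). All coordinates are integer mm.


translate([330, 115, 460]) cube([446, 419, 25]);
translate([330, 115, 0]) cube([42, 42, 460]);
translate([734, 115, 0]) cube([42, 42, 460]);
translate([330, 492, 0]) cube([42, 42, 460]);
translate([734, 492, 0]) cube([42, 42, 460]);
translate([330, 511, 485]) cube([446, 23, 487]);


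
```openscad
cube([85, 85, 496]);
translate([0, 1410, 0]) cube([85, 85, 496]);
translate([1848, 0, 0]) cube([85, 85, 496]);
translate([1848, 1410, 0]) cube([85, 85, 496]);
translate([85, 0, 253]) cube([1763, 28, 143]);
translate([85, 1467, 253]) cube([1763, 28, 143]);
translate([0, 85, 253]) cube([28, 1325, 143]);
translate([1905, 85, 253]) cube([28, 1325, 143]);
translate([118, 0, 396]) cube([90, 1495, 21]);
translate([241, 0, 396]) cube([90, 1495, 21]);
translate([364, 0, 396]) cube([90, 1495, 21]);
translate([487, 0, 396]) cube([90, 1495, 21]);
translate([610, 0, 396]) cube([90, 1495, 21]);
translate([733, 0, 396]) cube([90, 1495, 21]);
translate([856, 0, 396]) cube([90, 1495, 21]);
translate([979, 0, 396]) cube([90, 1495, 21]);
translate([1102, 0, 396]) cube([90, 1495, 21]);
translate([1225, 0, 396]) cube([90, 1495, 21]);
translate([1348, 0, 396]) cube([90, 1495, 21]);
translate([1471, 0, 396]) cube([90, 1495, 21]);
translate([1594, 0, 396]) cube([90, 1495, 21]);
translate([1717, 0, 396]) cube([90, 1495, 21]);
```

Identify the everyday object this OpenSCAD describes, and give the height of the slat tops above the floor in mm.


A bed frame. The slat-top height is 417 mm.

Four posts, four rails, and a row of slats — a bed frame. Slats sit on the rails at z = 253 + 143 = 396; with slat thickness 21, the top is 417 mm.


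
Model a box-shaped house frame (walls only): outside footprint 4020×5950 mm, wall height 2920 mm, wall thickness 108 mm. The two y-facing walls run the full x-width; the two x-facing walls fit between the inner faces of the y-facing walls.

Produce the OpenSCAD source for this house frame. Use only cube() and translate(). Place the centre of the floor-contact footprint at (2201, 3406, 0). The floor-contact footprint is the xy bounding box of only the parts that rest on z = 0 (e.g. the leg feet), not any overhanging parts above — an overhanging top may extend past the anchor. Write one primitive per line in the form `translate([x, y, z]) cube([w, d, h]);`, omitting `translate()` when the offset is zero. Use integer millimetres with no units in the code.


translate([191, 431, 0]) cube([4020, 108, 2920]);
translate([191, 6273, 0]) cube([4020, 108, 2920]);
translate([191, 539, 0]) cube([108, 5734, 2920]);
translate([4103, 539, 0]) cube([108, 5734, 2920]);


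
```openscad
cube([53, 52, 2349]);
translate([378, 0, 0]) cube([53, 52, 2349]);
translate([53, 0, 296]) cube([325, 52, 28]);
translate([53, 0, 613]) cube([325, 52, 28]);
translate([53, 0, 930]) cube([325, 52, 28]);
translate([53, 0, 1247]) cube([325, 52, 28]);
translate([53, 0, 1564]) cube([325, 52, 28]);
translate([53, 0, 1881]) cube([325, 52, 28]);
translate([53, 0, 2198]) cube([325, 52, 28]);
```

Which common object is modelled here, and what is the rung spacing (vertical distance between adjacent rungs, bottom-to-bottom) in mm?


A ladder. The rung spacing is 317 mm.

Two tall 53×52 posts with 7 short bars between them — a ladder. Adjacent rungs sit at z = 296 and z = 613, so the spacing is 613 − 296 = 317 mm.


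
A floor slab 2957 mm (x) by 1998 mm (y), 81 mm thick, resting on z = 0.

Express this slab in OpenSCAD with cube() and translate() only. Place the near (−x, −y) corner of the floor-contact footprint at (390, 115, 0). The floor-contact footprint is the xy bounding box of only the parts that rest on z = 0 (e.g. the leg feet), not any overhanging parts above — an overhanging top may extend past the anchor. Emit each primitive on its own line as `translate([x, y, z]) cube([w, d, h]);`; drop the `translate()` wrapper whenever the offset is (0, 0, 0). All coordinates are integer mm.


translate([390, 115, 0]) cube([2957, 1998, 81]);


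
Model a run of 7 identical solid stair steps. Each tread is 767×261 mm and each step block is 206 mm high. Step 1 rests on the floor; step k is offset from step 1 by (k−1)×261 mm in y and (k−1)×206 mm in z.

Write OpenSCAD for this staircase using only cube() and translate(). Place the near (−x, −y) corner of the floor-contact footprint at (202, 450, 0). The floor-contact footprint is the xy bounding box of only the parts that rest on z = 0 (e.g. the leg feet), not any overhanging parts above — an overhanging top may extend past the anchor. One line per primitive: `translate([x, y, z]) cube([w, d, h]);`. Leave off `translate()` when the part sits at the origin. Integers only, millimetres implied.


translate([202, 450, 0]) cube([767, 261, 206]);
translate([202, 711, 206]) cube([767, 261, 206]);
translate([202, 972, 412]) cube([767, 261, 206]);
translate([202, 1233, 618]) cube([767, 261, 206]);
translate([202, 1494, 824]) cube([767, 261, 206]);
translate([202, 1755, 1030]) cube([767, 261, 206]);
translate([202, 2016, 1236]) cube([767, 261, 206]);


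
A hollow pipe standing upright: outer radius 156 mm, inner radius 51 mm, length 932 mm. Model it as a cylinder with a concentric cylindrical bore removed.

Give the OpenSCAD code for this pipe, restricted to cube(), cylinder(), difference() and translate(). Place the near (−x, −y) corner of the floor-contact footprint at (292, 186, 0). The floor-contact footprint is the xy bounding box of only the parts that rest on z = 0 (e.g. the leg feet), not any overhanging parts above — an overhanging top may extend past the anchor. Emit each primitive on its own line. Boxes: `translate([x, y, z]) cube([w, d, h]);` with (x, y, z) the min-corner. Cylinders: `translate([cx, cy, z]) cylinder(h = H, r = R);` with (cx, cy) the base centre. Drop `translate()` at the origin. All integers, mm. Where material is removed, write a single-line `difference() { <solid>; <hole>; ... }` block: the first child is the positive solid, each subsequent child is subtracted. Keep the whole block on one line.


difference() { translate([448, 342, 0]) cylinder(h = 932, r = 156); translate([448, 342, 0]) cylinder(h = 932, r = 51); }


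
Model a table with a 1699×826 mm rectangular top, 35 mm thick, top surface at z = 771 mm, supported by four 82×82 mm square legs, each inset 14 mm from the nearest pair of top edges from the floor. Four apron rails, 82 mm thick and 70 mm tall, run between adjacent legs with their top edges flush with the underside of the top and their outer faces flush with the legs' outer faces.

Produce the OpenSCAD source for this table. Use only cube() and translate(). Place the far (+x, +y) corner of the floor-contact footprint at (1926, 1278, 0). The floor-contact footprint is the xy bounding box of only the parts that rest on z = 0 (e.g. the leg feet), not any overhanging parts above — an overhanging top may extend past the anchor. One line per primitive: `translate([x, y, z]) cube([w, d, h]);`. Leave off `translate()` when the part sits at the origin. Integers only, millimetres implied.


translate([241, 466, 736]) cube([1699, 826, 35]);
translate([255, 480, 0]) cube([82, 82, 736]);
translate([1844, 480, 0]) cube([82, 82, 736]);
translate([255, 1196, 0]) cube([82, 82, 736]);
translate([1844, 1196, 0]) cube([82, 82, 736]);
translate([337, 480, 666]) cube([1507, 82, 70]);
translate([337, 1196, 666]) cube([1507, 82, 70]);
translate([255, 562, 666]) cube([82, 634, 70]);
translate([1844, 562, 666]) cube([82, 634, 70]);


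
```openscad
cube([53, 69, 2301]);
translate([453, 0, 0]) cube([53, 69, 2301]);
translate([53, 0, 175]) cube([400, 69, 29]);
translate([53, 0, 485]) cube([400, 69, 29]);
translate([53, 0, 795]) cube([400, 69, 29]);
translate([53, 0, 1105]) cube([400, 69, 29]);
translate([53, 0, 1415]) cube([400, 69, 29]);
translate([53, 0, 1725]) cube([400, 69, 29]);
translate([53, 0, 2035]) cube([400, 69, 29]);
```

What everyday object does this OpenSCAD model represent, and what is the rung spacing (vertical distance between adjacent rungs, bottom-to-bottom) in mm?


A ladder. The rung spacing is 310 mm.

Two tall 53×69 posts with 7 short bars between them — a ladder. Adjacent rungs sit at z = 175 and z = 485, so the spacing is 485 − 175 = 310 mm.


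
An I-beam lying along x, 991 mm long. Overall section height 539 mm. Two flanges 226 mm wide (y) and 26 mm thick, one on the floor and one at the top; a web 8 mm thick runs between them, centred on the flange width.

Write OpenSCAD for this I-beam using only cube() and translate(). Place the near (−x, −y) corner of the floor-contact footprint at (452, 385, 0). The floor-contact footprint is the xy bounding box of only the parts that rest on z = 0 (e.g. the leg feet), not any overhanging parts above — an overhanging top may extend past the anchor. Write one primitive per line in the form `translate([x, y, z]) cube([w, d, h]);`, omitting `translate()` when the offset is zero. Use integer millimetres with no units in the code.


translate([452, 385, 0]) cube([991, 226, 26]);
translate([452, 494, 26]) cube([991, 8, 487]);
translate([452, 385, 513]) cube([991, 226, 26]);


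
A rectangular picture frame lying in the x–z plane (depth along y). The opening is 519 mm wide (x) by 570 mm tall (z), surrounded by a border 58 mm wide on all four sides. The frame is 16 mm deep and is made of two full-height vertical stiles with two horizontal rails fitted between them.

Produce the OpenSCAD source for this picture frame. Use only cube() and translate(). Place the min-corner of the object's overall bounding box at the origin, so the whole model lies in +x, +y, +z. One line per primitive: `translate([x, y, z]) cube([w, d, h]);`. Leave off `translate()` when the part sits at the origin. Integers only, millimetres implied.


cube([58, 16, 686]);
translate([577, 0, 0]) cube([58, 16, 686]);
translate([58, 0, 0]) cube([519, 16, 58]);
translate([58, 0, 628]) cube([519, 16, 58]);


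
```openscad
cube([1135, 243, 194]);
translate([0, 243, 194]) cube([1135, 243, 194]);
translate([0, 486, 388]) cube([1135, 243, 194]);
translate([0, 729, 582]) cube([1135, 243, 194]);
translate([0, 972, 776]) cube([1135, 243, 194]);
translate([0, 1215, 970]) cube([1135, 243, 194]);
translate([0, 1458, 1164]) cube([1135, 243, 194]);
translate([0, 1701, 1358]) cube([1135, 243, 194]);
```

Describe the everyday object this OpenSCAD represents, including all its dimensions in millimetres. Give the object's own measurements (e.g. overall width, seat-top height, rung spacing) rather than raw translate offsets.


A straight staircase of 8 solid steps. Each step is 1135 mm wide (x), 243 mm deep (y, the going) and 194 mm tall (the rise). The first step rests on the floor; each subsequent step sits one going further in +y and one rise higher in +z, directly behind and above the previous step with no overlap.


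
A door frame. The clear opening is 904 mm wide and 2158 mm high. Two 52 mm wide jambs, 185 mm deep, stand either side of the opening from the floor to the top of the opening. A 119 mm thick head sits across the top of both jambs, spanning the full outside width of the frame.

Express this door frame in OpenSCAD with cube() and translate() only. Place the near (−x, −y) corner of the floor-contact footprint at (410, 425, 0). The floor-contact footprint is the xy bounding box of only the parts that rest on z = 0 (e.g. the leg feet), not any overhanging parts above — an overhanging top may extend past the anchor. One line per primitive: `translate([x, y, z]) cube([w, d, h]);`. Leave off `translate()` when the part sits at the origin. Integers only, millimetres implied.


translate([410, 425, 0]) cube([52, 185, 2158]);
translate([1366, 425, 0]) cube([52, 185, 2158]);
translate([410, 425, 2158]) cube([1008, 185, 119]);


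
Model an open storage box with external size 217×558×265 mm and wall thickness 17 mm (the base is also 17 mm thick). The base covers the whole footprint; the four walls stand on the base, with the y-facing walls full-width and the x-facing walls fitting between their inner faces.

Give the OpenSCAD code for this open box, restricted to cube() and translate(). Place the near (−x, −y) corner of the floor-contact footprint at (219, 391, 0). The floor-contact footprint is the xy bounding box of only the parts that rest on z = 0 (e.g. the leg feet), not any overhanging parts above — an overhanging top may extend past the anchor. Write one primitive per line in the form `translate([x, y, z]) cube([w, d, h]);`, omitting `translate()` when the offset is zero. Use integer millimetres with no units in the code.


translate([219, 391, 0]) cube([217, 558, 17]);
translate([219, 391, 17]) cube([217, 17, 248]);
translate([219, 932, 17]) cube([217, 17, 248]);
translate([219, 408, 17]) cube([17, 524, 248]);
translate([419, 408, 17]) cube([17, 524, 248]);


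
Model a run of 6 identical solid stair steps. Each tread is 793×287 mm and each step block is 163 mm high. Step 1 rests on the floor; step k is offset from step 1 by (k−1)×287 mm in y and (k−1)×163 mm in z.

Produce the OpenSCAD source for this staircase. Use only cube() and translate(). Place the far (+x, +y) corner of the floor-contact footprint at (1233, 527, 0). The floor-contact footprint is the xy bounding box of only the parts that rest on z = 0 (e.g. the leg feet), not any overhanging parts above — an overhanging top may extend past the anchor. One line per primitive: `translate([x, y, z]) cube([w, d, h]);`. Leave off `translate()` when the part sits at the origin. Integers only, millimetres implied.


translate([440, 240, 0]) cube([793, 287, 163]);
translate([440, 527, 163]) cube([793, 287, 163]);
translate([440, 814, 326]) cube([793, 287, 163]);
translate([440, 1101, 489]) cube([793, 287, 163]);
translate([440, 1388, 652]) cube([793, 287, 163]);
translate([440, 1675, 815]) cube([793, 287, 163]);


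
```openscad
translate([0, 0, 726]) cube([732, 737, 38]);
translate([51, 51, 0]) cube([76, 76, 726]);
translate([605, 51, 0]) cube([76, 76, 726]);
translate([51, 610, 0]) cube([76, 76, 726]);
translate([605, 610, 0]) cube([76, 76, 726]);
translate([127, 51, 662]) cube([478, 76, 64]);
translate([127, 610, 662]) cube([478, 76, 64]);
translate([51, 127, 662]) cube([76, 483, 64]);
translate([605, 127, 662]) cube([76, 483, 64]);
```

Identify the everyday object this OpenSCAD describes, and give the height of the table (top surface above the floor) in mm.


A table. The table height is 764 mm.

A 732×737×38 slab sits at z = 726 on four 76 mm square posts — a table. The top surface is at 726 + 38 = 764 mm.


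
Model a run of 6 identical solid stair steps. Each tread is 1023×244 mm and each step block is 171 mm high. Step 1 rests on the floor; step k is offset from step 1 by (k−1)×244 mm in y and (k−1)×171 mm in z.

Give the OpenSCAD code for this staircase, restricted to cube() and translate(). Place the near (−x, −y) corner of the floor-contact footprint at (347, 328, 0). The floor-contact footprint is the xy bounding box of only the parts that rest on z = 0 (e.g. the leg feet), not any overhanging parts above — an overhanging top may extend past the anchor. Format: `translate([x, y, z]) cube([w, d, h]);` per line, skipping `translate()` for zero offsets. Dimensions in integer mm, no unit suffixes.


translate([347, 328, 0]) cube([1023, 244, 171]);
translate([347, 572, 171]) cube([1023, 244, 171]);
translate([347, 816, 342]) cube([1023, 244, 171]);
translate([347, 1060, 513]) cube([1023, 244, 171]);
translate([347, 1304, 684]) cube([1023, 244, 171]);
translate([347, 1548, 855]) cube([1023, 244, 171]);


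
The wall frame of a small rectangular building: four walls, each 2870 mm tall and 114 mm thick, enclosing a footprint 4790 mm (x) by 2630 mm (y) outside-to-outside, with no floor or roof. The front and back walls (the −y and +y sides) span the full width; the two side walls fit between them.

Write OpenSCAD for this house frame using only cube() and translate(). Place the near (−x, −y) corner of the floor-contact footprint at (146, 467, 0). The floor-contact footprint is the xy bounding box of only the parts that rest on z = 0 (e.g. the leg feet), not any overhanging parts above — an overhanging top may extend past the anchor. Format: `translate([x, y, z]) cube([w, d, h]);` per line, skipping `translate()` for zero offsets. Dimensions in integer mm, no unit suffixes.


translate([146, 467, 0]) cube([4790, 114, 2870]);
translate([146, 2983, 0]) cube([4790, 114, 2870]);
translate([146, 581, 0]) cube([114, 2402, 2870]);
translate([4822, 581, 0]) cube([114, 2402, 2870]);


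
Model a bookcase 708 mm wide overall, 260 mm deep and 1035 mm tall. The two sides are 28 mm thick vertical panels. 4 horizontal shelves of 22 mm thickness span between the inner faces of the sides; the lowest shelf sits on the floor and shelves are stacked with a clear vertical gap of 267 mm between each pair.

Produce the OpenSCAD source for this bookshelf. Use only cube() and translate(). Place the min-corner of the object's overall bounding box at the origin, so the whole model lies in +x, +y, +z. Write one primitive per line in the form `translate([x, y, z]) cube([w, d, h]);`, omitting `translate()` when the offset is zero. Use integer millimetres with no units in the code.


cube([28, 260, 1035]);
translate([680, 0, 0]) cube([28, 260, 1035]);
translate([28, 0, 0]) cube([652, 260, 22]);
translate([28, 0, 289]) cube([652, 260, 22]);
translate([28, 0, 578]) cube([652, 260, 22]);
translate([28, 0, 867]) cube([652, 260, 22]);


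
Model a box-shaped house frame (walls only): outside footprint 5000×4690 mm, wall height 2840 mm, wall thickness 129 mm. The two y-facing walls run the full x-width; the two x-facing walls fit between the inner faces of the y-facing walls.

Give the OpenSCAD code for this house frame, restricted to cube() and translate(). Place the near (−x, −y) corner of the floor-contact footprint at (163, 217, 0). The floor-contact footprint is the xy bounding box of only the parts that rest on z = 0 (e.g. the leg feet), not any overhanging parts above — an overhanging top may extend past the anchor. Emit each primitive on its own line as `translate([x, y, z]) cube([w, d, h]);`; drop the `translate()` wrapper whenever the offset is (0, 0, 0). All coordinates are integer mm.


translate([163, 217, 0]) cube([5000, 129, 2840]);
translate([163, 4778, 0]) cube([5000, 129, 2840]);
translate([163, 346, 0]) cube([129, 4432, 2840]);
translate([5034, 346, 0]) cube([129, 4432, 2840]);


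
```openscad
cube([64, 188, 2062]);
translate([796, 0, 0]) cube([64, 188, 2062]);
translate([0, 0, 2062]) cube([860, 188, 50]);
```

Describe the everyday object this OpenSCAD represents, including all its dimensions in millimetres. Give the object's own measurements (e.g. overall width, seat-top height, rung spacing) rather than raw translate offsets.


A door frame. The clear opening is 732 mm wide and 2062 mm high. Two 64 mm wide jambs, 188 mm deep, stand either side of the opening from the floor to the top of the opening. A 50 mm thick head sits across the top of both jambs, spanning the full outside width of the frame.


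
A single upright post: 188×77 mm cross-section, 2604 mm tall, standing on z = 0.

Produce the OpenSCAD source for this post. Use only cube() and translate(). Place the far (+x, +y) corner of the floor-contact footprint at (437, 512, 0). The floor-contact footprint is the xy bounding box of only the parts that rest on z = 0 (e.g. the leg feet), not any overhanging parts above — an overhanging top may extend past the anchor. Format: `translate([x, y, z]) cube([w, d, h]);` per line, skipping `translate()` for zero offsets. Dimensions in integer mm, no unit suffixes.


translate([249, 435, 0]) cube([188, 77, 2604]);


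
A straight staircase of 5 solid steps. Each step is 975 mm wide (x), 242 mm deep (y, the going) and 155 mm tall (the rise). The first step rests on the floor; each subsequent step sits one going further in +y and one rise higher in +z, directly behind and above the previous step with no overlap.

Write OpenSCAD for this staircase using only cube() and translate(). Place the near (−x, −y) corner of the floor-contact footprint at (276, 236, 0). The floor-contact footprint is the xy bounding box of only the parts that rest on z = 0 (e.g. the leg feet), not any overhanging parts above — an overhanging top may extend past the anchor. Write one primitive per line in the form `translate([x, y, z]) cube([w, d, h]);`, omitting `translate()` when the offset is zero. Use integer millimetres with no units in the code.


translate([276, 236, 0]) cube([975, 242, 155]);
translate([276, 478, 155]) cube([975, 242, 155]);
translate([276, 720, 310]) cube([975, 242, 155]);
translate([276, 962, 465]) cube([975, 242, 155]);
translate([276, 1204, 620]) cube([975, 242, 155]);


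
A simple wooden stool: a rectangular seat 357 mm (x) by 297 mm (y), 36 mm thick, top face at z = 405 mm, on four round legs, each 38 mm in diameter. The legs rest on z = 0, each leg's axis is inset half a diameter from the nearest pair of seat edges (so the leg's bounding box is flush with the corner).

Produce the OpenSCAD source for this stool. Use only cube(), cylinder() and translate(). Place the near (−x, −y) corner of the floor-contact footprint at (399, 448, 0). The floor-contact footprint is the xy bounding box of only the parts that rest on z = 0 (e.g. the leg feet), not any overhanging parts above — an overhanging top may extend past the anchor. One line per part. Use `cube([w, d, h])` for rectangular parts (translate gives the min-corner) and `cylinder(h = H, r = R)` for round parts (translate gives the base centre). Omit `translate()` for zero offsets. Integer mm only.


translate([399, 448, 369]) cube([357, 297, 36]);
translate([418, 467, 0]) cylinder(h = 369, r = 19);
translate([737, 467, 0]) cylinder(h = 369, r = 19);
translate([418, 726, 0]) cylinder(h = 369, r = 19);
translate([737, 726, 0]) cylinder(h = 369, r = 19);


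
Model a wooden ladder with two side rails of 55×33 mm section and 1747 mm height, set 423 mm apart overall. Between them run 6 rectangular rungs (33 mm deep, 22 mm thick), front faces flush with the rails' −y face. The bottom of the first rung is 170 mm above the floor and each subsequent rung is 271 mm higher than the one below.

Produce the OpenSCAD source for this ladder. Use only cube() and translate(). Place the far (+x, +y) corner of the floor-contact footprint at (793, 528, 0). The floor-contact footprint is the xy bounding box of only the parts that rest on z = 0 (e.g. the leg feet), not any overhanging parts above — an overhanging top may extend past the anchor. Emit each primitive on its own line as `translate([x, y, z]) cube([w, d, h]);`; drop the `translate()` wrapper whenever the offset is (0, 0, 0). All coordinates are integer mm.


translate([370, 495, 0]) cube([55, 33, 1747]);
translate([738, 495, 0]) cube([55, 33, 1747]);
translate([425, 495, 170]) cube([313, 33, 22]);
translate([425, 495, 441]) cube([313, 33, 22]);
translate([425, 495, 712]) cube([313, 33, 22]);
translate([425, 495, 983]) cube([313, 33, 22]);
translate([425, 495, 1254]) cube([313, 33, 22]);
translate([425, 495, 1525]) cube([313, 33, 22]);


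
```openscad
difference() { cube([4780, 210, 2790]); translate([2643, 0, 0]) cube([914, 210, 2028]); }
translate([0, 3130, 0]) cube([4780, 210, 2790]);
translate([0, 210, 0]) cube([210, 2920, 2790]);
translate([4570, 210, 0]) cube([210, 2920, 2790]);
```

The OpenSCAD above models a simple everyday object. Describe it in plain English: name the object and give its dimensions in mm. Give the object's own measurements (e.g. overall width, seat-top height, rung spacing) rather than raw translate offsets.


A single room: four walls, each 2790 mm tall and 210 mm thick, enclosing an outside footprint 4780×3340 mm (x × y), no floor or roof. The front and back walls (−y and +y sides) run the full x-width; the side walls fit between their inner faces. A door opening 914 mm wide and 2028 mm tall is cut through the front wall from the floor up, its −x edge 2643 mm from the wall's −x end.


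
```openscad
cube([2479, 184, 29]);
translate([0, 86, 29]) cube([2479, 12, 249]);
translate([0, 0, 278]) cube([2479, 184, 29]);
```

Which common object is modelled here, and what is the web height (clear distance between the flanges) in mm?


An I-beam. The web height is 249 mm.

Two wide flanges with a thin centred web — an I-beam. Overall 307 mm minus two 29 mm flanges gives a web of 307 − 2·29 = 249 mm.


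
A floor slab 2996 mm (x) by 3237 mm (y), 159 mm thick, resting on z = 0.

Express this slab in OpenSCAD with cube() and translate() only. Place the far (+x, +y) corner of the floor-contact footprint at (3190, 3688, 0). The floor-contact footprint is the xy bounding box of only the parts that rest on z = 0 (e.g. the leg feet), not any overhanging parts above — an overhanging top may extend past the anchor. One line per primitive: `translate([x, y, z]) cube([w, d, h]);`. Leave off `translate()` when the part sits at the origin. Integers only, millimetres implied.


translate([194, 451, 0]) cube([2996, 3237, 159]);


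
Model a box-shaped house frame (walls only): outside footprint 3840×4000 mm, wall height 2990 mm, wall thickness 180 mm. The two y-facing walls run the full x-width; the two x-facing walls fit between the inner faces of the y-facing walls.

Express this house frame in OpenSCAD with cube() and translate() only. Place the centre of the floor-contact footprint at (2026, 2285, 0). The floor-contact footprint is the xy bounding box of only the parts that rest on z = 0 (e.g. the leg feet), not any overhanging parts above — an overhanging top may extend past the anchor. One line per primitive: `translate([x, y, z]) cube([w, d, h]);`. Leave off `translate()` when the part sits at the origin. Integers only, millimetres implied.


translate([106, 285, 0]) cube([3840, 180, 2990]);
translate([106, 4105, 0]) cube([3840, 180, 2990]);
translate([106, 465, 0]) cube([180, 3640, 2990]);
translate([3766, 465, 0]) cube([180, 3640, 2990]);


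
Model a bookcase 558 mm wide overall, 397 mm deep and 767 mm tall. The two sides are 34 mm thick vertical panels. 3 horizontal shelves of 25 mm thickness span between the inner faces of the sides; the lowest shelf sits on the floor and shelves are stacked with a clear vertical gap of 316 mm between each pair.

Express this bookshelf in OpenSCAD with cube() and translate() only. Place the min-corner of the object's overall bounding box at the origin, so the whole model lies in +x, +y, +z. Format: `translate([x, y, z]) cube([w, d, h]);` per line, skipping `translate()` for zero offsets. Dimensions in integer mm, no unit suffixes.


cube([34, 397, 767]);
translate([524, 0, 0]) cube([34, 397, 767]);
translate([34, 0, 0]) cube([490, 397, 25]);
translate([34, 0, 341]) cube([490, 397, 25]);
translate([34, 0, 682]) cube([490, 397, 25]);
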